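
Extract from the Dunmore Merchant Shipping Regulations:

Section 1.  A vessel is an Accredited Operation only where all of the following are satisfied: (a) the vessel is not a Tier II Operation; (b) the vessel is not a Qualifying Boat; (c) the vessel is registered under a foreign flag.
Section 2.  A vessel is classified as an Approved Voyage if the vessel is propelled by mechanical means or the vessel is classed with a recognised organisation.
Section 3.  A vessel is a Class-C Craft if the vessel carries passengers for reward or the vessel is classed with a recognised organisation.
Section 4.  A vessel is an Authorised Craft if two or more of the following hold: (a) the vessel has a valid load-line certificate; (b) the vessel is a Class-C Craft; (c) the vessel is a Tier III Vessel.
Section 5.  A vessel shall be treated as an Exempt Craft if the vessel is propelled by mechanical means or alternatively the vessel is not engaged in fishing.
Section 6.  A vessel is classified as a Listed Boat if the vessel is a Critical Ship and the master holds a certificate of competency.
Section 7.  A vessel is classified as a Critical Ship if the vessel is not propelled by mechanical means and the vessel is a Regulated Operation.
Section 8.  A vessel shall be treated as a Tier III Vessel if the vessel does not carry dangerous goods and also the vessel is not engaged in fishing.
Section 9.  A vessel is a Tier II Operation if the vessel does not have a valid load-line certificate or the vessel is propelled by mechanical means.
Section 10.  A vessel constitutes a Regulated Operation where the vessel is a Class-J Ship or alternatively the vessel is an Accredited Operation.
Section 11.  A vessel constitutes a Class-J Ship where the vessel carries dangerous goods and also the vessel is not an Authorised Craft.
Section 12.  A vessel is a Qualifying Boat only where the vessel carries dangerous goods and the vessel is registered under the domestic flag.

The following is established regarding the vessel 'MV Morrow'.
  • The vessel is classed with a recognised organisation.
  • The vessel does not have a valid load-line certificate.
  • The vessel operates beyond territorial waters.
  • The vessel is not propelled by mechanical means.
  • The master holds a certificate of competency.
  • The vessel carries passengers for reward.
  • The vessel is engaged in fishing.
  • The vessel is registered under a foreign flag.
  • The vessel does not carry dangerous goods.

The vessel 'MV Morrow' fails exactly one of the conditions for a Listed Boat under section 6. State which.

Critical Ship

section 3 — Class-C Craft: [the vessel carries passengers for reward? yes] OR [the vessel is classed with a recognised organisation? yes] → satisfied.
section 8 — Tier III Vessel: [the vessel does not carry dangerous goods? yes] AND [the vessel is not engaged in fishing? no] → not satisfied.
section 4 — Authorised Craft: the vessel has a valid load-line certificate? no; Class-C Craft (section 3)? yes; Tier III Vessel (section 8)? no — 1 of 3 hold (need ≥2) → not satisfied.
section 11 — Class-J Ship: [the vessel carries dangerous goods? no] AND [not an Authorised Craft (section 4)? yes] → not satisfied.
section 9 — Tier II Operation: [the vessel does not have a valid load-line certificate? yes] OR [the vessel is propelled by mechanical means? no] → satisfied.
section 12 — Qualifying Boat: [the vessel carries dangerous goods? no] AND [the vessel is registered under the domestic flag? no] → not satisfied.
section 1 — Accredited Operation: [not a Tier II Operation (section 9)? no] AND [not a Qualifying Boat (section 12)? yes] AND [the vessel is registered under a foreign flag? yes] → not satisfied.
section 10 — Regulated Operation: [Class-J Ship (section 11)? no] OR [Accredited Operation (section 1)? no] → not satisfied.
section 7 — Critical Ship: [the vessel is not propelled by mechanical means? yes] AND [Regulated Operation (section 10)? no] → not satisfied.
section 6 — Listed Boat: [Critical Ship (section 7)? no] AND [the master holds a certificate of competency? yes] → not satisfied.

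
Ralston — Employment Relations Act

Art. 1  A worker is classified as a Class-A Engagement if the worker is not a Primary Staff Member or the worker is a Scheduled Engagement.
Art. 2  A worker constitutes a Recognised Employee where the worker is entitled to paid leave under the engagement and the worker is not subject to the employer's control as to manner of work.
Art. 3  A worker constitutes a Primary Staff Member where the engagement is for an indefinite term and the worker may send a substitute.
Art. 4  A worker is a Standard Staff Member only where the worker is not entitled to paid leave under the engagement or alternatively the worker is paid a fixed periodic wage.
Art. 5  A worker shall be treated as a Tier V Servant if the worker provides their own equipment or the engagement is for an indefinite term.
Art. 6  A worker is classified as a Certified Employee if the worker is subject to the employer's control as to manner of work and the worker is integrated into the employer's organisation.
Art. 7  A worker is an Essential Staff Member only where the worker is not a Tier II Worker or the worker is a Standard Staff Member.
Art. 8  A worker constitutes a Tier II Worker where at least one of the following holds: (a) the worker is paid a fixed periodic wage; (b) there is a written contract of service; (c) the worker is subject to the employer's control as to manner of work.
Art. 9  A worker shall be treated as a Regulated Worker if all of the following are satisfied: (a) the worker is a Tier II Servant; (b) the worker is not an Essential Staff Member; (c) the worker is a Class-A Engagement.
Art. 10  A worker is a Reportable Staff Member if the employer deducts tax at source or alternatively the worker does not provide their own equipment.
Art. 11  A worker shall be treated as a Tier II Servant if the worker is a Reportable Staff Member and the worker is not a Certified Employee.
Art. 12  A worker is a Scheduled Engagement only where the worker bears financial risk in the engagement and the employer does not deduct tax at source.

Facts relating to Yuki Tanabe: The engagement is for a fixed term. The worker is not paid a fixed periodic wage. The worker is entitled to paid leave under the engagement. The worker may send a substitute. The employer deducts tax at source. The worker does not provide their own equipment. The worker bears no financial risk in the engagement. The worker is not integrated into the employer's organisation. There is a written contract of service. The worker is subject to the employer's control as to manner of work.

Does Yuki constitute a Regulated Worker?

article 10 — Reportable Staff Member: [the employer deducts tax at source? yes] OR [the worker does not provide their own equipment? yes] → satisfied.
article 6 — Certified Employee: [the worker is subject to the employer's control as to manner of work? yes] AND [the worker is integrated into the employer's organisation? no] → not satisfied.
article 11 — Tier II Servant: [Reportable Staff Member (article 10)? yes] AND [not a Certified Employee (article 6)? yes] → satisfied.
article 8 — Tier II Worker: [the worker is paid a fixed periodic wage? no] OR [there is a written contract of service? yes] OR [the worker is subject to the employer's control as to manner of work? yes] → satisfied.
article 4 — Standard Staff Member: [the worker is not entitled to paid leave under the engagement? no] OR [the worker is paid a fixed periodic wage? no] → not satisfied.
article 7 — Essential Staff Member: [not a Tier II Worker (article 8)? no] OR [Standard Staff Member (article 4)? no] → not satisfied.
article 3 — Primary Staff Member: [the engagement is for an indefinite term? no] AND [the worker may send a substitute? yes] → not satisfied.
article 12 — Scheduled Engagement: [the worker bears financial risk in the engagement? no] AND [the employer does not deduct tax at source? no] → not satisfied.
article 1 — Class-A Engagement: [not a Primary Staff Member (article 3)? yes] OR [Scheduled Engagement (article 12)? no] → satisfied.
article 9 — Regulated Worker: [Tier II Servant (article 11)? yes] AND [not an Essential Staff Member (article 7)? yes] AND [Class-A Engagement (article 1)? yes] → satisfied.

Yes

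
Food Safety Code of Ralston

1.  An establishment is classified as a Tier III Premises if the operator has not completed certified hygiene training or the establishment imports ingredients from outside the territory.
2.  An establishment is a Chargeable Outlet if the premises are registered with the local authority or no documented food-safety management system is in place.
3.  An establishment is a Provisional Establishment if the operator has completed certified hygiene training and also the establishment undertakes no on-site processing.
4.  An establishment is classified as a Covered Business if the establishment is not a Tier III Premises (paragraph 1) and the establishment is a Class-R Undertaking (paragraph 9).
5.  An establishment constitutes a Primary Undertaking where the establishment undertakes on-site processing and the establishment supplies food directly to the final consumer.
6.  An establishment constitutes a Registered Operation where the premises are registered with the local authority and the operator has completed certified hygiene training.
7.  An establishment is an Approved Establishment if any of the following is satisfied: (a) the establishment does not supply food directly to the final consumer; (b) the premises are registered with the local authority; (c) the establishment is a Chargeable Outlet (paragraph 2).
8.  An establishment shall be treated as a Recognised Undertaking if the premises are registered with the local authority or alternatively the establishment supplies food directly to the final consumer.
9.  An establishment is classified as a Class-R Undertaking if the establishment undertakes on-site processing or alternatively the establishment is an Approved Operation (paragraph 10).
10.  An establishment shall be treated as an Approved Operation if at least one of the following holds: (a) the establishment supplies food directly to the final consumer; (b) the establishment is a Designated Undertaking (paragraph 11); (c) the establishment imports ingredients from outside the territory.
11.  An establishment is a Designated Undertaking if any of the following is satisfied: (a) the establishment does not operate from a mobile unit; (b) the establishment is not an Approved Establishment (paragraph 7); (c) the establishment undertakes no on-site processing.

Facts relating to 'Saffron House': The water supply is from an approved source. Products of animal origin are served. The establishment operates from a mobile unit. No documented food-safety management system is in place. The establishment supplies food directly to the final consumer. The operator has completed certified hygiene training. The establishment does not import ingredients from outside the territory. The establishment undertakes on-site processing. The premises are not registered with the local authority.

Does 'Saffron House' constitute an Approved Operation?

Yes

Under paragraph 2: the premises are registered with the local authority? no; or no documented food-safety management system is in place? yes. So the establishment is a Chargeable Outlet.
Under paragraph 7: the establishment does not supply food directly to the final consumer? no; or the premises are registered with the local authority? no; or Chargeable Outlet (paragraph 2)? yes. So the establishment is an Approved Establishment.
Under paragraph 11: the establishment does not operate from a mobile unit? no; or not an Approved Establishment (paragraph 7)? no; or the establishment undertakes no on-site processing? no. So the establishment is not a Designated Undertaking.
Under paragraph 10: the establishment supplies food directly to the final consumer? yes; or Designated Undertaking (paragraph 11)? no; or the establishment imports ingredients from outside the territory? no. So the establishment is an Approved Operation.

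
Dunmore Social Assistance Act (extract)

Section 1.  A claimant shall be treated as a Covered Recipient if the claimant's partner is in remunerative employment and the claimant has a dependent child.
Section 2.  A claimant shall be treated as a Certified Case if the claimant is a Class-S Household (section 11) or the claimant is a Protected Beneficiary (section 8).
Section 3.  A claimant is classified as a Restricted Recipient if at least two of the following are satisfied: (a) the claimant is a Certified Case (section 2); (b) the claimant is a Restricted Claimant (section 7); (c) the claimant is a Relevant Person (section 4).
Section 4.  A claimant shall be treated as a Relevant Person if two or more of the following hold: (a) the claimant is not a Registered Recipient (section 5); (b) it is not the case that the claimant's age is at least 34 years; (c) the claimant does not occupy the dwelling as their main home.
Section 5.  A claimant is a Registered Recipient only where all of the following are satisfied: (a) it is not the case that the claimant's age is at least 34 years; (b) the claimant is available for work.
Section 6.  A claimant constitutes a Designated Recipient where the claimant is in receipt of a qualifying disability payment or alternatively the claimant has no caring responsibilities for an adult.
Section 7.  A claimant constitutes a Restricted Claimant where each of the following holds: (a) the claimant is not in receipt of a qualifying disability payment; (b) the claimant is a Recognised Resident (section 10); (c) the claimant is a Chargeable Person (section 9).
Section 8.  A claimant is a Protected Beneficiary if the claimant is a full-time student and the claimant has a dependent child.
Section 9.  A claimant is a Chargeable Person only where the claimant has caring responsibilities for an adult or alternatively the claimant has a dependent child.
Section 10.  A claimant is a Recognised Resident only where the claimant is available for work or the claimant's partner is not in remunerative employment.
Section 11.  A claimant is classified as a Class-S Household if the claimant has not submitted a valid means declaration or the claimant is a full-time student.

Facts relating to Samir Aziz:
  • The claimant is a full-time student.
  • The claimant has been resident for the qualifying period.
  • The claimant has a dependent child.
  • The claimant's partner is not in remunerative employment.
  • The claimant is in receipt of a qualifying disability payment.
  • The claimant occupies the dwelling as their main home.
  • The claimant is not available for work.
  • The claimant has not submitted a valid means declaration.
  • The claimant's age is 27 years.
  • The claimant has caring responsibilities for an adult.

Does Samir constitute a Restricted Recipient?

Yes

section 11 — Class-S Household: [the claimant has not submitted a valid means declaration? yes] OR [the claimant is a full-time student? yes] → satisfied.
section 8 — Protected Beneficiary: [the claimant is a full-time student? yes] AND [the claimant has a dependent child? yes] → satisfied.
section 2 — Certified Case: [Class-S Household (section 11)? yes] OR [Protected Beneficiary (section 8)? yes] → satisfied.
section 10 — Recognised Resident: [the claimant is available for work? no] OR [the claimant's partner is not in remunerative employment? yes] → satisfied.
section 9 — Chargeable Person: [the claimant has caring responsibilities for an adult? yes] OR [the claimant has a dependent child? yes] → satisfied.
section 7 — Restricted Claimant: [the claimant is not in receipt of a qualifying disability payment? no] AND [Recognised Resident (section 10)? yes] AND [Chargeable Person (section 9)? yes] → not satisfied.
section 5 — Registered Recipient: [claimant's age: 27 years ≥ 34 years? no, so negated condition yes] AND [the claimant is available for work? no] → not satisfied.
section 4 — Relevant Person: not a Registered Recipient (section 5)? yes; claimant's age: 27 years ≥ 34 years? no, so negated condition yes; the claimant does not occupy the dwelling as their main home? no — 2 of 3 hold (need ≥2) → satisfied.
section 3 — Restricted Recipient: Certified Case (section 2)? yes; Restricted Claimant (section 7)? no; Relevant Person (section 4)? yes — 2 of 3 hold (need ≥2) → satisfied.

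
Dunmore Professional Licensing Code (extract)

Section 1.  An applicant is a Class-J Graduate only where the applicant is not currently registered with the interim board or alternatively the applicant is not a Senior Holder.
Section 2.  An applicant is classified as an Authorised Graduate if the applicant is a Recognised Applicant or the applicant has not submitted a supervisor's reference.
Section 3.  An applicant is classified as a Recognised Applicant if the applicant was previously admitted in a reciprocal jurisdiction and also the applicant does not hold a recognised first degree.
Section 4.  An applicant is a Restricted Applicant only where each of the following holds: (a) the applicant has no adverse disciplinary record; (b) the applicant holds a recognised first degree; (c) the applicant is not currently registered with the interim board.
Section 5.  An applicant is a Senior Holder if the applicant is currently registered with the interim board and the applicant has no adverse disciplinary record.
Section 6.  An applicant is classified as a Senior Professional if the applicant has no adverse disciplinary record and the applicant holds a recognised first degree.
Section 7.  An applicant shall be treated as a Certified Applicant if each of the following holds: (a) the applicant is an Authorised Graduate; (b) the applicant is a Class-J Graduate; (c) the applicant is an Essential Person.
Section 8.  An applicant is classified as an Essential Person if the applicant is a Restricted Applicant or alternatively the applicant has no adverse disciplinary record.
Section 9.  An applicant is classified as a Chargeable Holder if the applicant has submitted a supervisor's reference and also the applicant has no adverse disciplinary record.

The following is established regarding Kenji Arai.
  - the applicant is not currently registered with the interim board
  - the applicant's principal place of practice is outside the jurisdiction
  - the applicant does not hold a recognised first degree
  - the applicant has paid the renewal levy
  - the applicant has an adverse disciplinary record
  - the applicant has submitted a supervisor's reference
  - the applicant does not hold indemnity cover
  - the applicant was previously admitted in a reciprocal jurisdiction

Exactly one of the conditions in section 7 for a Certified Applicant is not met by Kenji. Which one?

Essential Person

Under section 3: the applicant was previously admitted in a reciprocal jurisdiction? yes; and the applicant does not hold a recognised first degree? yes. So the applicant is a Recognised Applicant.
Under section 2: Recognised Applicant (section 3)? yes; or the applicant has not submitted a supervisor's reference? no. So the applicant is an Authorised Graduate.
Under section 5: the applicant is currently registered with the interim board? no; and the applicant has no adverse disciplinary record? no. So the applicant is not a Senior Holder.
Under section 1: the applicant is not currently registered with the interim board? yes; or not a Senior Holder (section 5)? yes. So the applicant is a Class-J Graduate.
Under section 4: the applicant has no adverse disciplinary record? no; and the applicant holds a recognised first degree? no; and the applicant is not currently registered with the interim board? yes. So the applicant is not a Restricted Applicant.
Under section 8: Restricted Applicant (section 4)? no; or the applicant has no adverse disciplinary record? no. So the applicant is not an Essential Person.
Under section 7: Authorised Graduate (section 2)? yes; and Class-J Graduate (section 1)? yes; and Essential Person (section 8)? no. So the applicant is not a Certified Applicant.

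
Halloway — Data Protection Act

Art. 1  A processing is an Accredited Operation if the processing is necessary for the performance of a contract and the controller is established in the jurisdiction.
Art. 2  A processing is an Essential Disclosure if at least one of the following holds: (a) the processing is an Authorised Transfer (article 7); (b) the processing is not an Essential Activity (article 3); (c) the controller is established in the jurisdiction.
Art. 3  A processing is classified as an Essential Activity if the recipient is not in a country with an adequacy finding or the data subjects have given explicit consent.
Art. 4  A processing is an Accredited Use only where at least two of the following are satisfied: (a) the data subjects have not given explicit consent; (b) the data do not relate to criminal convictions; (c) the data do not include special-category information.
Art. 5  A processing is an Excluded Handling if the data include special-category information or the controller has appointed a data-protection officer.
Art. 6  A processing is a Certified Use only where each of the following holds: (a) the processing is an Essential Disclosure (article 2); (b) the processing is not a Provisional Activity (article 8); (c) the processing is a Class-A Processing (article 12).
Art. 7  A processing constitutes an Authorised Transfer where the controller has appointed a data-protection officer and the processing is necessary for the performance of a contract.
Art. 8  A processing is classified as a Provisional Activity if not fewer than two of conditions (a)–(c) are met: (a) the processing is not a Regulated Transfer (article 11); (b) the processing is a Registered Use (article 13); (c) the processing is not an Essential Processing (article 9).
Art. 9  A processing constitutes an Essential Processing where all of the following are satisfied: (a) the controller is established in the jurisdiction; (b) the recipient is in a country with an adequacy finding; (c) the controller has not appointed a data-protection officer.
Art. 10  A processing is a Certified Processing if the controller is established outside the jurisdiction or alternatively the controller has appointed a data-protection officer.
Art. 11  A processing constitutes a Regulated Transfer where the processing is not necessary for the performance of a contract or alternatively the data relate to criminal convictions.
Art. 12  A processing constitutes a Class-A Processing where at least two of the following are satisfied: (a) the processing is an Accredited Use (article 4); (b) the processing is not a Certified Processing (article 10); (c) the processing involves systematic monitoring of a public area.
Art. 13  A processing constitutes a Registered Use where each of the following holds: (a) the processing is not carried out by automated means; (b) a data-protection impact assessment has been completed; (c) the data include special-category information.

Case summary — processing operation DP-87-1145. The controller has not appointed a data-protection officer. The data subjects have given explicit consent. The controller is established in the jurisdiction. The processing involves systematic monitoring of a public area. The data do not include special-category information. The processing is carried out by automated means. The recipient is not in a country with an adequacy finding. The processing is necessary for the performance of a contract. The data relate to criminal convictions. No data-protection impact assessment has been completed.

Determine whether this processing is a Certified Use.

article 7 — Authorised Transfer: [the controller has appointed a data-protection officer? no] AND [the processing is necessary for the performance of a contract? yes] → not satisfied.
article 3 — Essential Activity: [the recipient is not in a country with an adequacy finding? yes] OR [the data subjects have given explicit consent? yes] → satisfied.
article 2 — Essential Disclosure: [Authorised Transfer (article 7)? no] OR [not an Essential Activity (article 3)? no] OR [the controller is established in the jurisdiction? yes] → satisfied.
article 11 — Regulated Transfer: [the processing is not necessary for the performance of a contract? no] OR [the data relate to criminal convictions? yes] → satisfied.
article 13 — Registered Use: [the processing is not carried out by automated means? no] AND [a data-protection impact assessment has been completed? no] AND [the data include special-category information? no] → not satisfied.
article 9 — Essential Processing: [the controller is established in the jurisdiction? yes] AND [the recipient is in a country with an adequacy finding? no] AND [the controller has not appointed a data-protection officer? yes] → not satisfied.
article 8 — Provisional Activity: not a Regulated Transfer (article 11)? no; Registered Use (article 13)? no; not an Essential Processing (article 9)? yes — 1 of 3 hold (need ≥2) → not satisfied.
article 4 — Accredited Use: the data subjects have not given explicit consent? no; the data do not relate to criminal convictions? no; the data do not include special-category information? yes — 1 of 3 hold (need ≥2) → not satisfied.
article 10 — Certified Processing: [the controller is established outside the jurisdiction? no] OR [the controller has appointed a data-protection officer? no] → not satisfied.
article 12 — Class-A Processing: Accredited Use (article 4)? no; not a Certified Processing (article 10)? yes; the processing involves systematic monitoring of a public area? yes — 2 of 3 hold (need ≥2) → satisfied.
article 6 — Certified Use: [Essential Disclosure (article 2)? yes] AND [not a Provisional Activity (article 8)? yes] AND [Class-A Processing (article 12)? yes] → satisfied.

Yes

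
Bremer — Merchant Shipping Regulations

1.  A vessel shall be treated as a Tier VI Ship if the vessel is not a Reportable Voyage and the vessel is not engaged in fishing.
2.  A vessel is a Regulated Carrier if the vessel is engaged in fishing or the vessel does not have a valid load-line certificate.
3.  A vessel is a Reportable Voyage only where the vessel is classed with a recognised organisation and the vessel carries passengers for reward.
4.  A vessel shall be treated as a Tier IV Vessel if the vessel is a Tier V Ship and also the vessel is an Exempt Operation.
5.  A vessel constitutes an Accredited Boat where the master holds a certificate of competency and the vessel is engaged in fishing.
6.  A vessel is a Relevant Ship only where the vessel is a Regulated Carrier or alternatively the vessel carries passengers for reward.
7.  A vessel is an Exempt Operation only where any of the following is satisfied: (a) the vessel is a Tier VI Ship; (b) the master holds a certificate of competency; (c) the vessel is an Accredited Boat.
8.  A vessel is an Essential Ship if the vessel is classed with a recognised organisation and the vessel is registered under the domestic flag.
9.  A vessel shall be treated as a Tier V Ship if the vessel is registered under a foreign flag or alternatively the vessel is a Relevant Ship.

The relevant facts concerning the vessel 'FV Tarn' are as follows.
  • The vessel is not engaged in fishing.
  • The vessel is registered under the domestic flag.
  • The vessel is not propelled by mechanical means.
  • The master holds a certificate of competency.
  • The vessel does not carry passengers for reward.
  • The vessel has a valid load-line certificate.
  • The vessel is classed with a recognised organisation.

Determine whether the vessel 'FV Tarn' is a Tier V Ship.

No

Under paragraph 2: the vessel is engaged in fishing? no; or the vessel does not have a valid load-line certificate? no. So the vessel is not a Regulated Carrier.
Under paragraph 6: Regulated Carrier (paragraph 2)? no; or the vessel carries passengers for reward? no. So the vessel is not a Relevant Ship.
Under paragraph 9: the vessel is registered under a foreign flag? no; or Relevant Ship (paragraph 6)? no. So the vessel is not a Tier V Ship.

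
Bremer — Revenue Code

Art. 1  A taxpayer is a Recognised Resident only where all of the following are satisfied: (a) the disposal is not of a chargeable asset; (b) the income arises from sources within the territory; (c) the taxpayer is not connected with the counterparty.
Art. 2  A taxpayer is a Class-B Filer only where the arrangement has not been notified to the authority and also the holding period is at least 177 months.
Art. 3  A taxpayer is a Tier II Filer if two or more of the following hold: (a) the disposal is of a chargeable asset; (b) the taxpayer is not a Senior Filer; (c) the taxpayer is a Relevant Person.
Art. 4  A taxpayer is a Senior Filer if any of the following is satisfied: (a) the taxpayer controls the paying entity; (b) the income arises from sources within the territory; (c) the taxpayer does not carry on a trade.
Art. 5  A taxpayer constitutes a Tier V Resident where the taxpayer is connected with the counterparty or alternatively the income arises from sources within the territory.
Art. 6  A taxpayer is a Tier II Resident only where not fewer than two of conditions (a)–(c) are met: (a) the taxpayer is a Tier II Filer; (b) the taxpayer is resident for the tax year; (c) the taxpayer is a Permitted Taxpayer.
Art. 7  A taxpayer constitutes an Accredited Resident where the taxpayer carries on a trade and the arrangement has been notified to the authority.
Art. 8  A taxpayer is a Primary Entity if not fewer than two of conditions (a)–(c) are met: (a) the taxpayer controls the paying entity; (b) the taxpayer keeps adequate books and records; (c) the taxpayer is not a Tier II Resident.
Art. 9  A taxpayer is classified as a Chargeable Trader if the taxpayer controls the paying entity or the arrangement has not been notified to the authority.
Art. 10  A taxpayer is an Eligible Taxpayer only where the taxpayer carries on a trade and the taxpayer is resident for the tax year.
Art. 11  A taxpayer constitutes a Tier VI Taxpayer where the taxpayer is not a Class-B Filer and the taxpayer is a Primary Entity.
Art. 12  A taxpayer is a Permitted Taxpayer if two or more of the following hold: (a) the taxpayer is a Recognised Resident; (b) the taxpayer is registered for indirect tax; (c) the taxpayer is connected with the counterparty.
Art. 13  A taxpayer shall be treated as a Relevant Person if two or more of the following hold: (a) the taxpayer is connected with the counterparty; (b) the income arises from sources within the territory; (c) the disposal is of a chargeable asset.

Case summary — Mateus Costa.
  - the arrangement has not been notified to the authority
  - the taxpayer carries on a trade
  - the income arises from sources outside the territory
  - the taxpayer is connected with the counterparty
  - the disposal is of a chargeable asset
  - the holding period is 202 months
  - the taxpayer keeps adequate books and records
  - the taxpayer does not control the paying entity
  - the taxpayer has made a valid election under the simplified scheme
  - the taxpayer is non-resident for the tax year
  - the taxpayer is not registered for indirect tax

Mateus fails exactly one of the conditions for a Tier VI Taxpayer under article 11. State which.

Class-B Filer

article 2 — Class-B Filer: [the arrangement has not been notified to the authority? yes] AND [holding period: 202 months ≥ 177 months? yes] → satisfied.
article 4 — Senior Filer: [the taxpayer controls the paying entity? no] OR [the income arises from sources within the territory? no] OR [the taxpayer does not carry on a trade? no] → not satisfied.
article 13 — Relevant Person: the taxpayer is connected with the counterparty? yes; the income arises from sources within the territory? no; the disposal is of a chargeable asset? yes — 2 of 3 hold (need ≥2) → satisfied.
article 3 — Tier II Filer: the disposal is of a chargeable asset? yes; not a Senior Filer (article 4)? yes; Relevant Person (article 13)? yes — 3 of 3 hold (need ≥2) → satisfied.
article 1 — Recognised Resident: [the disposal is not of a chargeable asset? no] AND [the income arises from sources within the territory? no] AND [the taxpayer is not connected with the counterparty? no] → not satisfied.
article 12 — Permitted Taxpayer: Recognised Resident (article 1)? no; the taxpayer is registered for indirect tax? no; the taxpayer is connected with the counterparty? yes — 1 of 3 hold (need ≥2) → not satisfied.
article 6 — Tier II Resident: Tier II Filer (article 3)? yes; the taxpayer is resident for the tax year? no; Permitted Taxpayer (article 12)? no — 1 of 3 hold (need ≥2) → not satisfied.
article 8 — Primary Entity: the taxpayer controls the paying entity? no; the taxpayer keeps adequate books and records? yes; not a Tier II Resident (article 6)? yes — 2 of 3 hold (need ≥2) → satisfied.
article 11 — Tier VI Taxpayer: [not a Class-B Filer (article 2)? no] AND [Primary Entity (article 8)? yes] → not satisfied.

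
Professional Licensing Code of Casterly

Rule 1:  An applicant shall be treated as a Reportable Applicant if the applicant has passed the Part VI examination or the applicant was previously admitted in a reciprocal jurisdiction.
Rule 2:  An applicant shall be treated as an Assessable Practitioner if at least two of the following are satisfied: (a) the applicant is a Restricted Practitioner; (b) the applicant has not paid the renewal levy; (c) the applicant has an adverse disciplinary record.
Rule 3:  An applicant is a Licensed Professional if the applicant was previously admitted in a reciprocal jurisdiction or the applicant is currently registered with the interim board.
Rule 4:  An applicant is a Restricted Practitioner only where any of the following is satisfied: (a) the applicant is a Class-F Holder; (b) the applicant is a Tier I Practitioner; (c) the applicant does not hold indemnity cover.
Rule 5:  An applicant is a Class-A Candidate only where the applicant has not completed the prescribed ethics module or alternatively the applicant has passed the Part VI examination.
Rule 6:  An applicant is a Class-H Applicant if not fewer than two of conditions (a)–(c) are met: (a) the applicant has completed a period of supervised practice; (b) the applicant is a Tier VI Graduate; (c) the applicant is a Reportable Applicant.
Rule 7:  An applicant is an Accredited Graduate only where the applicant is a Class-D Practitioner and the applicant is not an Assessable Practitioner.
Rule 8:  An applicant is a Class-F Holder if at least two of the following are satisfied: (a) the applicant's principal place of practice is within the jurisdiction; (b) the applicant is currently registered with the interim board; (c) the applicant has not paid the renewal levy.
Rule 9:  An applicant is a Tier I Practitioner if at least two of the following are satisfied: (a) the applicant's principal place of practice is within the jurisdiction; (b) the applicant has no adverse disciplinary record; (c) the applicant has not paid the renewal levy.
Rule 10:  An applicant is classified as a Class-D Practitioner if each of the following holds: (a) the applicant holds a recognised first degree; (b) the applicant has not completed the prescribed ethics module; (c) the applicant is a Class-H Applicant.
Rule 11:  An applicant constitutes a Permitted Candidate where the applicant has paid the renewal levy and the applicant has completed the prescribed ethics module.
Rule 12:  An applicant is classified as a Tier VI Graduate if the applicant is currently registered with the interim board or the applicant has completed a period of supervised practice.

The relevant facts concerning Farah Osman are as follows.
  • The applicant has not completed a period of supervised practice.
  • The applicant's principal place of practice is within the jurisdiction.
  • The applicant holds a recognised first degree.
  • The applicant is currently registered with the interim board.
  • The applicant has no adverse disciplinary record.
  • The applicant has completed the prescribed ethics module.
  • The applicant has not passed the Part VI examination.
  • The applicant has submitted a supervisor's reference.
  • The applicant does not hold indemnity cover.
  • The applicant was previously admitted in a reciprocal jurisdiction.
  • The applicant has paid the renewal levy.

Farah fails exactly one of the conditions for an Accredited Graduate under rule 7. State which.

rule 12 — Tier VI Graduate: [the applicant is currently registered with the interim board? yes] OR [the applicant has completed a period of supervised practice? no] → satisfied.
rule 1 — Reportable Applicant: [the applicant has passed the Part VI examination? no] OR [the applicant was previously admitted in a reciprocal jurisdiction? yes] → satisfied.
rule 6 — Class-H Applicant: the applicant has completed a period of supervised practice? no; Tier VI Graduate (rule 12)? yes; Reportable Applicant (rule 1)? yes — 2 of 3 hold (need ≥2) → satisfied.
rule 10 — Class-D Practitioner: [the applicant holds a recognised first degree? yes] AND [the applicant has not completed the prescribed ethics module? no] AND [Class-H Applicant (rule 6)? yes] → not satisfied.
rule 8 — Class-F Holder: the applicant's principal place of practice is within the jurisdiction? yes; the applicant is currently registered with the interim board? yes; the applicant has not paid the renewal levy? no — 2 of 3 hold (need ≥2) → satisfied.
rule 9 — Tier I Practitioner: the applicant's principal place of practice is within the jurisdiction? yes; the applicant has no adverse disciplinary record? yes; the applicant has not paid the renewal levy? no — 2 of 3 hold (need ≥2) → satisfied.
rule 4 — Restricted Practitioner: [Class-F Holder (rule 8)? yes] OR [Tier I Practitioner (rule 9)? yes] OR [the applicant does not hold indemnity cover? yes] → satisfied.
rule 2 — Assessable Practitioner: Restricted Practitioner (rule 4)? yes; the applicant has not paid the renewal levy? no; the applicant has an adverse disciplinary record? no — 1 of 3 hold (need ≥2) → not satisfied.
rule 7 — Accredited Graduate: [Class-D Practitioner (rule 10)? no] AND [not an Assessable Practitioner (rule 2)? yes] → not satisfied.

Class-D Practitioner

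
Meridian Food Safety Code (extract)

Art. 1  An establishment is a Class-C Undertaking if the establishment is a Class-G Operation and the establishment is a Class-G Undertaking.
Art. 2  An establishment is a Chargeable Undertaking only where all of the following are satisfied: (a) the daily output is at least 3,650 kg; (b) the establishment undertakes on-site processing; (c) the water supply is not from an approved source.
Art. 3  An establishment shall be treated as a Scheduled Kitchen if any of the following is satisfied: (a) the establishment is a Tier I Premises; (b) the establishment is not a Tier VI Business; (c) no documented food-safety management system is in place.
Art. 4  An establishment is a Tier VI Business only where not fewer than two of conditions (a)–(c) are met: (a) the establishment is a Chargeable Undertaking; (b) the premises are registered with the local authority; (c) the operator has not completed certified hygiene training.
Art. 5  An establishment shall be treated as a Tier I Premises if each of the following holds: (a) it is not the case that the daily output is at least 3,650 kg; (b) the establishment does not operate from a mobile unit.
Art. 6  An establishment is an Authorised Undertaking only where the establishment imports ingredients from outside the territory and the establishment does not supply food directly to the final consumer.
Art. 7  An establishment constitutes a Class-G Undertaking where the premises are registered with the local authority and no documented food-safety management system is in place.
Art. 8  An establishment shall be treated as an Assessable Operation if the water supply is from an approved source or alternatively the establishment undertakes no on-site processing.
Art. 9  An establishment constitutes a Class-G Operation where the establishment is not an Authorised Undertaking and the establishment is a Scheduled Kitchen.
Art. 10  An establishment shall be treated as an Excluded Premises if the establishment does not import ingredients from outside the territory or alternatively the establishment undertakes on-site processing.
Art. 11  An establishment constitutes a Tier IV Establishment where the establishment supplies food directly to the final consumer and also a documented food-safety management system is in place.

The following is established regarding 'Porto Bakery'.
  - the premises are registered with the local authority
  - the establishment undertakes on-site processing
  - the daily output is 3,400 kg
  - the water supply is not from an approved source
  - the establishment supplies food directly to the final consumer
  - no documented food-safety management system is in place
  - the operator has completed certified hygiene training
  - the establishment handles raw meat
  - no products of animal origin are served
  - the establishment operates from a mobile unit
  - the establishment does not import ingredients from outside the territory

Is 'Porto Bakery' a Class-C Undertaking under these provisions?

Under article 6: the establishment imports ingredients from outside the territory? no; and the establishment does not supply food directly to the final consumer? no. So the establishment is not an Authorised Undertaking.
Under article 5: daily output: 3,400 kg ≥ 3,650 kg? no, so negated condition yes; and the establishment does not operate from a mobile unit? no. So the establishment is not a Tier I Premises.
Under article 2: daily output: 3,400 kg ≥ 3,650 kg? no; and the establishment undertakes on-site processing? yes; and the water supply is not from an approved source? yes. So the establishment is not a Chargeable Undertaking.
Under article 4: Chargeable Undertaking (article 2)? no; the premises are registered with the local authority? yes; the operator has not completed certified hygiene training? no — 1 of 3 hold (need ≥2) → not satisfied.
Under article 3: Tier I Premises (article 5)? no; or not a Tier VI Business (article 4)? yes; or no documented food-safety management system is in place? yes. So the establishment is a Scheduled Kitchen.
Under article 9: not an Authorised Undertaking (article 6)? yes; and Scheduled Kitchen (article 3)? yes. So the establishment is a Class-G Operation.
Under article 7: the premises are registered with the local authority? yes; and no documented food-safety management system is in place? yes. So the establishment is a Class-G Undertaking.
Under article 1: Class-G Operation (article 9)? yes; and Class-G Undertaking (article 7)? yes. So the establishment is a Class-C Undertaking.

Yes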